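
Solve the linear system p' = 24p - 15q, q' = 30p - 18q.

Coefficient matrix A = [[24, -15], [30, -18]].
Characteristic polynomial det(A - λI) = λ^2 - 6λ + 18 = 0.
Eigenvalues λ = 3 ± 3i (complex conjugate pair).
For λ=3+3i: an eigenvector is (1,1) - i(2,3) = (1 - 2i, 1 - 3i).
A real fundamental pair from Re and Im of e^((3+3i)t)v: X_1 = e^(3t)(cos(3t)·(1,1) + sin(3t)·(2,3)), X_2 = e^(3t)(sin(3t)·(1,1) - cos(3t)·(2,3)).
General solution: K_1X_1 + K_2X_2.

p(t) = 2K_1e^(3t)sin(3t) + K_1e^(3t)cos(3t) + K_2e^(3t)sin(3t) - 2K_2e^(3t)cos(3t), q(t) = 3K_1e^(3t)sin(3t) + K_1e^(3t)cos(3t) + K_2e^(3t)sin(3t) - 3K_2e^(3t)cos(3t)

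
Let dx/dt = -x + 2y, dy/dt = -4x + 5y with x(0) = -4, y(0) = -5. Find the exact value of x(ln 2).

-14

A = [[-1,2],[-4,5]]; eigenvalues λ = 1, 3.
Eigenvectors: (-1,-1) for λ=1, (-1,-2) for λ=3.
From the initial condition, c_1 = 3, c_2 = 1.
x(ln 2) = (3)(2^1)(-1) + (1)(2^3)(-1) = -14.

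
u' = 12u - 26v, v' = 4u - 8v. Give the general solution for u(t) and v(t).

Coefficient matrix A = [[12, -26], [4, -8]].
Characteristic polynomial det(A - λI) = λ^2 - 4λ + 8 = 0.
Eigenvalues λ = 2 ± 2i (complex conjugate pair).
For λ=2+2i: an eigenvector is (3,1) - i(2,1) = (3 - 2i, 1 - i).
A real fundamental pair from Re and Im of e^((2+2i)t)v: X_1 = e^(2t)(cos(2t)·(3,1) + sin(2t)·(2,1)), X_2 = e^(2t)(sin(2t)·(3,1) - cos(2t)·(2,1)).
General solution: C_1X_1 + C_2X_2.

u(t) = 2C_1e^(2t)sin(2t) + 3C_1e^(2t)cos(2t) + 3C_2e^(2t)sin(2t) - 2C_2e^(2t)cos(2t), v(t) = C_1e^(2t)sin(2t) + C_1e^(2t)cos(2t) + C_2e^(2t)sin(2t) - C_2e^(2t)cos(2t)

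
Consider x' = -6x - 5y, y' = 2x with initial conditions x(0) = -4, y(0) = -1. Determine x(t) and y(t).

x(t) = 17e^(-3t)sin(t) - 4e^(-3t)cos(t), y(t) = -11e^(-3t)sin(t) - e^(-3t)cos(t)

Coefficient matrix A = [[-6, -5], [2, 0]].
Characteristic polynomial det(A - λI) = λ^2 + 6λ + 10 = 0.
Eigenvalues λ = -3 ± i (complex conjugate pair).
For λ=-3+i: an eigenvector is (2,-1) - i(-1,1) = (2 + i, -1 - i).
A real fundamental pair from Re and Im of e^((-3+i)t)v: X_1 = e^(-3t)(cos(t)·(2,-1) + sin(t)·(-1,1)), X_2 = e^(-3t)(sin(t)·(2,-1) - cos(t)·(-1,1)).
General solution: c_1X_1 + c_2X_2.
Applying x(0)=-4, y(0)=-1 gives c_1=-5, c_2=6.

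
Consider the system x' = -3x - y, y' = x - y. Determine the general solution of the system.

x(t) = -K_1e^(-2t) - K_2te^(-2t) + 3K_2e^(-2t), y(t) = K_1e^(-2t) + K_2te^(-2t) - 2K_2e^(-2t)

Coefficient matrix A = [[-3, -1], [1, -1]].
Characteristic polynomial det(A - λI) = λ^2 + 4λ + 4 = 0.
Single eigenvalue λ = -2 with algebraic multiplicity 2.
Eigenvector v = (-1,1); generalized eigenvector w with (A-λI)w=v is (3,-2).
General solution: e^(-2t)[K_1·v + K_2·(t·v + w)].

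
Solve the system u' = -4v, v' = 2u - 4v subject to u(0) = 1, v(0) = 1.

u(t) = -e^(-2t)sin(2t) + e^(-2t)cos(2t), v(t) = e^(-2t)cos(2t)

Coefficient matrix A = [[0, -4], [2, -4]].
Characteristic polynomial det(A - λI) = λ^2 + 4λ + 8 = 0.
Eigenvalues λ = -2 ± 2i (complex conjugate pair).
For λ=-2+2i: an eigenvector is (1,1) - i(-1,0) = (1 + i, 1).
A real fundamental pair from Re and Im of e^((-2+2i)t)v: X_1 = e^(-2t)(cos(2t)·(1,1) + sin(2t)·(-1,0)), X_2 = e^(-2t)(sin(2t)·(1,1) - cos(2t)·(-1,0)).
General solution: C_1X_1 + C_2X_2.
Applying u(0)=1, v(0)=1 gives C_1=1, C_2=0.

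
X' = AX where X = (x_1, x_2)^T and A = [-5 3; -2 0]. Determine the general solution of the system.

Coefficient matrix A = [[-5, 3], [-2, 0]].
Characteristic polynomial det(A - λI) = λ^2 + 5λ + 6 = 0.
Eigenvalues λ = -2, -3.
For λ=-2: (A-λI) row 1 is [-3, 3], so an eigenvector is (-1, -1).
For λ=-3: (A-λI) row 1 is [-2, 3], so an eigenvector is (3, 2).
General solution: c_1e^(-2t)(-1,-1) + c_2e^(-3t)(3,2).

x_1(t) = -c_1e^(-2t) + 3c_2e^(-3t), x_2(t) = -c_1e^(-2t) + 2c_2e^(-3t)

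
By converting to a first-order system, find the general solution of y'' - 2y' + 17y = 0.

y(t) = K_1e^(t)cos(4t) + K_2e^(t)sin(4t)

Let x_1 = y, x_2 = y'. Then x_1' = x_2 and x_2' = -17x_1 + 2x_2.
A = [[0,1],[-17,2]]; det(A-λI) = λ^2 - 2λ + 17.
Eigenvalues λ = 1 ± 4i.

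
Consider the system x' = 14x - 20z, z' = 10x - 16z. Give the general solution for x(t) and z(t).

x(t) = -K_1e^(-6t) + 2K_2e^(4t), z(t) = -K_1e^(-6t) + K_2e^(4t)

Coefficient matrix A = [[14, -20], [10, -16]].
Characteristic polynomial det(A - λI) = λ^2 + 2λ - 24 = 0.
Eigenvalues λ = -6, 4.
For λ=-6: (A-λI) row 1 is [20, -20], so an eigenvector is (-1, -1).
For λ=4: (A-λI) row 1 is [10, -20], so an eigenvector is (2, 1).
General solution: K_1e^(-6t)(-1,-1) + K_2e^(4t)(2,1).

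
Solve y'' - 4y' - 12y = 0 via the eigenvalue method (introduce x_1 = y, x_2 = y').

Let x_1 = y, x_2 = y'. Then x_1' = x_2 and x_2' = 12x_1 + 4x_2.
A = [[0,1],[12,4]]; det(A-λI) = λ^2 - 4λ - 12.
Eigenvalues λ = -2, 6 with eigenvectors (1,-2), (1,6).

y(t) = K_1e^(-2t) + K_2e^(6t)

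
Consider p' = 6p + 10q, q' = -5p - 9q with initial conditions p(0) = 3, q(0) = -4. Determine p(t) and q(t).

p(t) = -2e^(t) + 5e^(-4t), q(t) = e^(t) - 5e^(-4t)

Coefficient matrix A = [[6, 10], [-5, -9]].
Characteristic polynomial det(A - λI) = λ^2 + 3λ - 4 = 0.
Eigenvalues λ = 1, -4.
For λ=1: (A-λI) row 1 is [5, 10], so an eigenvector is (2, -1).
For λ=-4: (A-λI) row 1 is [10, 10], so an eigenvector is (1, -1).
General solution: K_1e^(t)(2,-1) + K_2e^(-4t)(1,-1).
Applying p(0)=3, q(0)=-4 gives K_1=-1, K_2=5.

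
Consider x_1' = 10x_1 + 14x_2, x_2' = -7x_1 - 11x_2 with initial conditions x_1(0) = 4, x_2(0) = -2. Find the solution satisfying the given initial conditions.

x_1(t) = 4e^(3t), x_2(t) = -2e^(3t)

Coefficient matrix A = [[10, 14], [-7, -11]].
Characteristic polynomial det(A - λI) = λ^2 + λ - 12 = 0.
Eigenvalues λ = -4, 3.
For λ=-4: (A-λI) row 1 is [14, 14], so an eigenvector is (-1, 1).
For λ=3: (A-λI) row 1 is [7, 14], so an eigenvector is (-2, 1).
General solution: C_1e^(-4t)(-1,1) + C_2e^(3t)(-2,1).
Applying x_1(0)=4, x_2(0)=-2 gives C_1=0, C_2=-2.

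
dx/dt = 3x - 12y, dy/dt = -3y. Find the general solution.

Coefficient matrix A = [[3, -12], [0, -3]].
Characteristic polynomial det(A - λI) = λ^2 - 9 = 0.
Eigenvalues λ = -3, 3.
For λ=-3: (A-λI) row 1 is [6, -12], so an eigenvector is (-2, -1).
For λ=3: (A-λI) row 1 is [0, -12], so an eigenvector is (1, 0).
General solution: C_1e^(-3t)(-2,-1) + C_2e^(3t)(1,0).

x(t) = -2C_1e^(-3t) + C_2e^(3t), y(t) = -C_1e^(-3t)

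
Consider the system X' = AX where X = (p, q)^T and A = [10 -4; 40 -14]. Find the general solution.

Coefficient matrix A = [[10, -4], [40, -14]].
Characteristic polynomial det(A - λI) = λ^2 + 4λ + 20 = 0.
Eigenvalues λ = -2 ± 4i (complex conjugate pair).
For λ=-2+4i: an eigenvector is (1,3) - i(0,1) = (1, 3 - i).
A real fundamental pair from Re and Im of e^((-2+4i)t)v: X_1 = e^(-2t)(cos(4t)·(1,3) + sin(4t)·(0,1)), X_2 = e^(-2t)(sin(4t)·(1,3) - cos(4t)·(0,1)).
General solution: K_1X_1 + K_2X_2.

p(t) = K_1e^(-2t)cos(4t) + K_2e^(-2t)sin(4t), q(t) = K_1e^(-2t)sin(4t) + 3K_1e^(-2t)cos(4t) + 3K_2e^(-2t)sin(4t) - K_2e^(-2t)cos(4t)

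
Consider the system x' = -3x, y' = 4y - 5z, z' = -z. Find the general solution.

Coefficient matrix A = [[-3, 0, 0], [0, 4, -5], [0, 0, -1]].
det(A - λI) = 0 gives eigenvalues λ = -3, -1, 4.
For λ=-3: eigenvector (1,0,0).
For λ=-1: eigenvector (0,1,1).
For λ=4: eigenvector (0,-1,0).
General solution: C_1e^(-3t)(1,0,0) + C_2e^(-t)(0,1,1) + C_3e^(4t)(0,-1,0).

x(t) = C_1e^(-3t), y(t) = C_2e^(-t) - C_3e^(4t), z(t) = C_2e^(-t)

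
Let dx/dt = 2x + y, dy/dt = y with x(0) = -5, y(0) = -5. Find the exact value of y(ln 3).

-15

A = [[2,1],[0,1]]; eigenvalues λ = 2, 1.
Eigenvectors: (-1,0) for λ=2, (-1,1) for λ=1.
From the initial condition, c_1 = 10, c_2 = -5.
y(ln 3) = (10)(3^2)(0) + (-5)(3^1)(1) = -15.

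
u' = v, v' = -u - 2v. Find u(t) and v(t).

u(t) = -c_1e^(-t) - c_2te^(-t) + c_2e^(-t), v(t) = c_1e^(-t) + c_2te^(-t) - 2c_2e^(-t)

Coefficient matrix A = [[0, 1], [-1, -2]].
Characteristic polynomial det(A - λI) = λ^2 + 2λ + 1 = 0.
Single eigenvalue λ = -1 with algebraic multiplicity 2.
Eigenvector v = (-1,1); generalized eigenvector w with (A-λI)w=v is (1,-2).
General solution: e^(-t)[c_1·v + c_2·(t·v + w)].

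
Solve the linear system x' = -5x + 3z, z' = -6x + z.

x(t) = -K_1e^(-2t)cos(3t) - K_2e^(-2t)sin(3t), z(t) = K_1e^(-2t)sin(3t) - K_1e^(-2t)cos(3t) - K_2e^(-2t)sin(3t) - K_2e^(-2t)cos(3t)

Coefficient matrix A = [[-5, 3], [-6, 1]].
Characteristic polynomial det(A - λI) = λ^2 + 4λ + 13 = 0.
Eigenvalues λ = -2 ± 3i (complex conjugate pair).
For λ=-2+3i: an eigenvector is (-1,-1) - i(0,1) = (-1, -1 - i).
A real fundamental pair from Re and Im of e^((-2+3i)t)v: X_1 = e^(-2t)(cos(3t)·(-1,-1) + sin(3t)·(0,1)), X_2 = e^(-2t)(sin(3t)·(-1,-1) - cos(3t)·(0,1)).
General solution: K_1X_1 + K_2X_2.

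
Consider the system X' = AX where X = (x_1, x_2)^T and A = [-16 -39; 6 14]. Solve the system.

Coefficient matrix A = [[-16, -39], [6, 14]].
Characteristic polynomial det(A - λI) = λ^2 + 2λ + 10 = 0.
Eigenvalues λ = -1 ± 3i (complex conjugate pair).
For λ=-1+3i: an eigenvector is (-3,1) - i(2,-1) = (-3 - 2i, 1 + i).
A real fundamental pair from Re and Im of e^((-1+3i)t)v: X_1 = e^(-t)(cos(3t)·(-3,1) + sin(3t)·(2,-1)), X_2 = e^(-t)(sin(3t)·(-3,1) - cos(3t)·(2,-1)).
General solution: K_1X_1 + K_2X_2.

x_1(t) = 2K_1e^(-t)sin(3t) - 3K_1e^(-t)cos(3t) - 3K_2e^(-t)sin(3t) - 2K_2e^(-t)cos(3t), x_2(t) = -K_1e^(-t)sin(3t) + K_1e^(-t)cos(3t) + K_2e^(-t)sin(3t) + K_2e^(-t)cos(3t)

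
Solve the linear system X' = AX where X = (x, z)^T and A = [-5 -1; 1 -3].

x(t) = c_1e^(-4t) + c_2te^(-4t) - 3c_2e^(-4t), z(t) = -c_1e^(-4t) - c_2te^(-4t) + 2c_2e^(-4t)

Coefficient matrix A = [[-5, -1], [1, -3]].
Characteristic polynomial det(A - λI) = λ^2 + 8λ + 16 = 0.
Single eigenvalue λ = -4 with algebraic multiplicity 2.
Eigenvector v = (1,-1); generalized eigenvector w with (A-λI)w=v is (-3,2).
General solution: e^(-4t)[c_1·v + c_2·(t·v + w)].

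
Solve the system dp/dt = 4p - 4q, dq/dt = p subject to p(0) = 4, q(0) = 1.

Coefficient matrix A = [[4, -4], [1, 0]].
Characteristic polynomial det(A - λI) = λ^2 - 4λ + 4 = 0.
Single eigenvalue λ = 2 with algebraic multiplicity 2.
Eigenvector v = (2,1); generalized eigenvector w with (A-λI)w=v is (1,0).
General solution: e^(2t)[C_1·v + C_2·(t·v + w)].
Applying p(0)=4, q(0)=1 gives C_1=1, C_2=2.

p(t) = 4te^(2t) + 4e^(2t), q(t) = 2te^(2t) + e^(2t)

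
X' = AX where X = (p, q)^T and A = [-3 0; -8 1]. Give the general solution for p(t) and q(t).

p(t) = -c_1e^(-3t), q(t) = -2c_1e^(-3t) - c_2e^(t)

Coefficient matrix A = [[-3, 0], [-8, 1]].
Characteristic polynomial det(A - λI) = λ^2 + 2λ - 3 = 0.
Eigenvalues λ = -3, 1.
For λ=-3: (A-λI) row 2 is [-8, 4], so an eigenvector is (-1, -2).
For λ=1: (A-λI) row 1 is [-4, 0], so an eigenvector is (0, -1).
General solution: c_1e^(-3t)(-1,-2) + c_2e^(t)(0,-1).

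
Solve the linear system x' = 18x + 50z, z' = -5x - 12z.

Coefficient matrix A = [[18, 50], [-5, -12]].
Characteristic polynomial det(A - λI) = λ^2 - 6λ + 34 = 0.
Eigenvalues λ = 3 ± 5i (complex conjugate pair).
For λ=3+5i: an eigenvector is (-3,1) - i(1,0) = (-3 - i, 1).
A real fundamental pair from Re and Im of e^((3+5i)t)v: X_1 = e^(3t)(cos(5t)·(-3,1) + sin(5t)·(1,0)), X_2 = e^(3t)(sin(5t)·(-3,1) - cos(5t)·(1,0)).
General solution: K_1X_1 + K_2X_2.

x(t) = K_1e^(3t)sin(5t) - 3K_1e^(3t)cos(5t) - 3K_2e^(3t)sin(5t) - K_2e^(3t)cos(5t), z(t) = K_1e^(3t)cos(5t) + K_2e^(3t)sin(5t)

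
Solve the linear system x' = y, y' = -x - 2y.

x(t) = C_1e^(-t) + C_2te^(-t), y(t) = -C_1e^(-t) - C_2te^(-t) + C_2e^(-t)

Coefficient matrix A = [[0, 1], [-1, -2]].
Characteristic polynomial det(A - λI) = λ^2 + 2λ + 1 = 0.
Single eigenvalue λ = -1 with algebraic multiplicity 2.
Eigenvector v = (1,-1); generalized eigenvector w with (A-λI)w=v is (0,1).
General solution: e^(-t)[C_1·v + C_2·(t·v + w)].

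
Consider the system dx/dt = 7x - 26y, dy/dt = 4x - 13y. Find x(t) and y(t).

Coefficient matrix A = [[7, -26], [4, -13]].
Characteristic polynomial det(A - λI) = λ^2 + 6λ + 13 = 0.
Eigenvalues λ = -3 ± 2i (complex conjugate pair).
For λ=-3+2i: an eigenvector is (2,1) - i(-3,-1) = (2 + 3i, 1 + i).
A real fundamental pair from Re and Im of e^((-3+2i)t)v: X_1 = e^(-3t)(cos(2t)·(2,1) + sin(2t)·(-3,-1)), X_2 = e^(-3t)(sin(2t)·(2,1) - cos(2t)·(-3,-1)).
General solution: K_1X_1 + K_2X_2.

x(t) = -3K_1e^(-3t)sin(2t) + 2K_1e^(-3t)cos(2t) + 2K_2e^(-3t)sin(2t) + 3K_2e^(-3t)cos(2t), y(t) = -K_1e^(-3t)sin(2t) + K_1e^(-3t)cos(2t) + K_2e^(-3t)sin(2t) + K_2e^(-3t)cos(2t)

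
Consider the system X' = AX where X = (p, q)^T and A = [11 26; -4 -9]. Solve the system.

Coefficient matrix A = [[11, 26], [-4, -9]].
Characteristic polynomial det(A - λI) = λ^2 - 2λ + 5 = 0.
Eigenvalues λ = 1 ± 2i (complex conjugate pair).
For λ=1+2i: an eigenvector is (3,-1) - i(2,-1) = (3 - 2i, -1 + i).
A real fundamental pair from Re and Im of e^((1+2i)t)v: X_1 = e^(t)(cos(2t)·(3,-1) + sin(2t)·(2,-1)), X_2 = e^(t)(sin(2t)·(3,-1) - cos(2t)·(2,-1)).
General solution: c_1X_1 + c_2X_2.

p(t) = 2c_1e^(t)sin(2t) + 3c_1e^(t)cos(2t) + 3c_2e^(t)sin(2t) - 2c_2e^(t)cos(2t), q(t) = -c_1e^(t)sin(2t) - c_1e^(t)cos(2t) - c_2e^(t)sin(2t) + c_2e^(t)cos(2t)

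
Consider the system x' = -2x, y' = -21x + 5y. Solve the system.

Coefficient matrix A = [[-2, 0], [-21, 5]].
Characteristic polynomial det(A - λI) = λ^2 - 3λ - 10 = 0.
Eigenvalues λ = -2, 5.
For λ=-2: (A-λI) row 2 is [-21, 7], so an eigenvector is (1, 3).
For λ=5: (A-λI) row 1 is [-7, 0], so an eigenvector is (0, -1).
General solution: C_1e^(-2t)(1,3) + C_2e^(5t)(0,-1).

x(t) = C_1e^(-2t), y(t) = 3C_1e^(-2t) - C_2e^(5t)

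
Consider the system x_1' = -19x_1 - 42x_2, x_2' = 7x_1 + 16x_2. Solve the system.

Coefficient matrix A = [[-19, -42], [7, 16]].
Characteristic polynomial det(A - λI) = λ^2 + 3λ - 10 = 0.
Eigenvalues λ = 2, -5.
For λ=2: (A-λI) row 1 is [-21, -42], so an eigenvector is (-2, 1).
For λ=-5: (A-λI) row 1 is [-14, -42], so an eigenvector is (-3, 1).
General solution: K_1e^(2t)(-2,1) + K_2e^(-5t)(-3,1).

x_1(t) = -2K_1e^(2t) - 3K_2e^(-5t), x_2(t) = K_1e^(2t) + K_2e^(-5t)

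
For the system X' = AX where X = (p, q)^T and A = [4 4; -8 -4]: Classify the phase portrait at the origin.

center

A = [[4,4],[-8,-4]]; det(A-λI) = λ^2 + 16.
λ = 0 ± 4i: zero real part.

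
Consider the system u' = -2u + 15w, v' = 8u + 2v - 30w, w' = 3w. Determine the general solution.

u(t) = c_1e^(-2t) + 3c_3e^(3t), v(t) = -2c_1e^(-2t) + c_2e^(2t) - 6c_3e^(3t), w(t) = c_3e^(3t)

Coefficient matrix A = [[-2, 0, 15], [8, 2, -30], [0, 0, 3]].
det(A - λI) = 0 gives eigenvalues λ = -2, 2, 3.
For λ=-2: eigenvector (1,-2,0).
For λ=2: eigenvector (0,1,0).
For λ=3: eigenvector (3,-6,1).
General solution: c_1e^(-2t)(1,-2,0) + c_2e^(2t)(0,1,0) + c_3e^(3t)(3,-6,1).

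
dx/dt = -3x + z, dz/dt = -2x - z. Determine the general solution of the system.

Coefficient matrix A = [[-3, 1], [-2, -1]].
Characteristic polynomial det(A - λI) = λ^2 + 4λ + 5 = 0.
Eigenvalues λ = -2 ± i (complex conjugate pair).
For λ=-2+i: an eigenvector is (-1,-1) - i(0,1) = (-1, -1 - i).
A real fundamental pair from Re and Im of e^((-2+i)t)v: X_1 = e^(-2t)(cos(t)·(-1,-1) + sin(t)·(0,1)), X_2 = e^(-2t)(sin(t)·(-1,-1) - cos(t)·(0,1)).
General solution: K_1X_1 + K_2X_2.

x(t) = -K_1e^(-2t)cos(t) - K_2e^(-2t)sin(t), z(t) = K_1e^(-2t)sin(t) - K_1e^(-2t)cos(t) - K_2e^(-2t)sin(t) - K_2e^(-2t)cos(t)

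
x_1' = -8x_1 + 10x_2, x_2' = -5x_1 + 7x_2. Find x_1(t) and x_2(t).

Coefficient matrix A = [[-8, 10], [-5, 7]].
Characteristic polynomial det(A - λI) = λ^2 + λ - 6 = 0.
Eigenvalues λ = 2, -3.
For λ=2: (A-λI) row 1 is [-10, 10], so an eigenvector is (1, 1).
For λ=-3: (A-λI) row 1 is [-5, 10], so an eigenvector is (2, 1).
General solution: c_1e^(2t)(1,1) + c_2e^(-3t)(2,1).

x_1(t) = c_1e^(2t) + 2c_2e^(-3t), x_2(t) = c_1e^(2t) + c_2e^(-3t)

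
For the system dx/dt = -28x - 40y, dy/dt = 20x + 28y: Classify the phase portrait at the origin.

center

A = [[-28,-40],[20,28]]; det(A-λI) = λ^2 + 16.
λ = 0 ± 4i: zero real part.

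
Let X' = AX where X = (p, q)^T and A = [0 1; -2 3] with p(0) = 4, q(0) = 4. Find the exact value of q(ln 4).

A = [[0,1],[-2,3]]; eigenvalues λ = 2, 1.
Eigenvectors: (1,2) for λ=2, (1,1) for λ=1.
From the initial condition, c_1 = 0, c_2 = 4.
q(ln 4) = (0)(4^2)(2) + (4)(4^1)(1) = 16.

16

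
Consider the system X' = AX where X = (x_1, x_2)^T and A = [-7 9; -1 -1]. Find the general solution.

x_1(t) = 3K_1e^(-4t) + 3K_2te^(-4t) + 2K_2e^(-4t), x_2(t) = K_1e^(-4t) + K_2te^(-4t) + K_2e^(-4t)

Coefficient matrix A = [[-7, 9], [-1, -1]].
Characteristic polynomial det(A - λI) = λ^2 + 8λ + 16 = 0.
Single eigenvalue λ = -4 with algebraic multiplicity 2.
Eigenvector v = (3,1); generalized eigenvector w with (A-λI)w=v is (2,1).
General solution: e^(-4t)[K_1·v + K_2·(t·v + w)].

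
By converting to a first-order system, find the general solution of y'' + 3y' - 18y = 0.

y(t) = C_1e^(3t) + C_2e^(-6t)

Let x_1 = y, x_2 = y'. Then x_1' = x_2 and x_2' = 18x_1 - 3x_2.
A = [[0,1],[18,-3]]; det(A-λI) = λ^2 + 3λ - 18.
Eigenvalues λ = 3, -6 with eigenvectors (1,3), (1,-6).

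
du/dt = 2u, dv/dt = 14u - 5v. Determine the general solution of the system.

Coefficient matrix A = [[2, 0], [14, -5]].
Characteristic polynomial det(A - λI) = λ^2 + 3λ - 10 = 0.
Eigenvalues λ = 2, -5.
For λ=2: (A-λI) row 2 is [14, -7], so an eigenvector is (-1, -2).
For λ=-5: (A-λI) row 1 is [7, 0], so an eigenvector is (0, -1).
General solution: C_1e^(2t)(-1,-2) + C_2e^(-5t)(0,-1).

u(t) = -C_1e^(2t), v(t) = -2C_1e^(2t) - C_2e^(-5t)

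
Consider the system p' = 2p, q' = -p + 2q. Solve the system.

p(t) = -C_2e^(2t), q(t) = C_1e^(2t) + C_2te^(2t)

Coefficient matrix A = [[2, 0], [-1, 2]].
Characteristic polynomial det(A - λI) = λ^2 - 4λ + 4 = 0.
Single eigenvalue λ = 2 with algebraic multiplicity 2.
Eigenvector v = (0,1); generalized eigenvector w with (A-λI)w=v is (-1,0).
General solution: e^(2t)[C_1·v + C_2·(t·v + w)].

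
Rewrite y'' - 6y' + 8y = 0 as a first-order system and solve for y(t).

y(t) = c_1e^(2t) + c_2e^(4t)

Let x_1 = y, x_2 = y'. Then x_1' = x_2 and x_2' = -8x_1 + 6x_2.
A = [[0,1],[-8,6]]; det(A-λI) = λ^2 - 6λ + 8.
Eigenvalues λ = 2, 4 with eigenvectors (1,2), (1,4).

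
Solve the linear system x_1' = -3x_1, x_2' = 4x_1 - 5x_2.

x_1(t) = -c_2e^(-3t), x_2(t) = c_1e^(-5t) - 2c_2e^(-3t)

Coefficient matrix A = [[-3, 0], [4, -5]].
Characteristic polynomial det(A - λI) = λ^2 + 8λ + 15 = 0.
Eigenvalues λ = -5, -3.
For λ=-5: (A-λI) row 1 is [2, 0], so an eigenvector is (0, 1).
For λ=-3: (A-λI) row 2 is [4, -2], so an eigenvector is (-1, -2).
General solution: c_1e^(-5t)(0,1) + c_2e^(-3t)(-1,-2).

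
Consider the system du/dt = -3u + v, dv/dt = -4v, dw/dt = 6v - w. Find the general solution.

Coefficient matrix A = [[-3, 1, 0], [0, -4, 0], [0, 6, -1]].
det(A - λI) = 0 gives eigenvalues λ = -4, -3, -1.
For λ=-4: eigenvector (-1,1,-2).
For λ=-3: eigenvector (1,0,0).
For λ=-1: eigenvector (0,0,1).
General solution: K_1e^(-4t)(-1,1,-2) + K_2e^(-3t)(1,0,0) + K_3e^(-t)(0,0,1).

u(t) = -K_1e^(-4t) + K_2e^(-3t), v(t) = K_1e^(-4t), w(t) = -2K_1e^(-4t) + K_3e^(-t)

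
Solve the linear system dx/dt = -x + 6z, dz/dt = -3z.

x(t) = -c_1e^(-t) - 3c_2e^(-3t), z(t) = c_2e^(-3t)

Coefficient matrix A = [[-1, 6], [0, -3]].
Characteristic polynomial det(A - λI) = λ^2 + 4λ + 3 = 0.
Eigenvalues λ = -1, -3.
For λ=-1: (A-λI) row 1 is [0, 6], so an eigenvector is (-1, 0).
For λ=-3: (A-λI) row 1 is [2, 6], so an eigenvector is (-3, 1).
General solution: c_1e^(-t)(-1,0) + c_2e^(-3t)(-3,1).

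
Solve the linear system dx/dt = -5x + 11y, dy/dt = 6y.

Coefficient matrix A = [[-5, 11], [0, 6]].
Characteristic polynomial det(A - λI) = λ^2 - λ - 30 = 0.
Eigenvalues λ = 6, -5.
For λ=6: (A-λI) row 1 is [-11, 11], so an eigenvector is (1, 1).
For λ=-5: (A-λI) row 1 is [0, 11], so an eigenvector is (-1, 0).
General solution: C_1e^(6t)(1,1) + C_2e^(-5t)(-1,0).

x(t) = C_1e^(6t) - C_2e^(-5t), y(t) = C_1e^(6t)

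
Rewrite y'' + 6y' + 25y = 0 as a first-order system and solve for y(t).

Let x_1 = y, x_2 = y'. Then x_1' = x_2 and x_2' = -25x_1 - 6x_2.
A = [[0,1],[-25,-6]]; det(A-λI) = λ^2 + 6λ + 25.
Eigenvalues λ = -3 ± 4i.

y(t) = K_1e^(-3t)cos(4t) + K_2e^(-3t)sin(4t)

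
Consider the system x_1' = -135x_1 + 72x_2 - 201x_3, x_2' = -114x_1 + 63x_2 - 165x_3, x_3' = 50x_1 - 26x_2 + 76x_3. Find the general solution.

x_1(t) = 5C_1e^(3t) + 11C_2e^(-3t) - 3C_3e^(4t), x_2(t) = 4C_1e^(3t) + 9C_2e^(-3t) - 3C_3e^(4t), x_3(t) = -2C_1e^(3t) - 4C_2e^(-3t) + C_3e^(4t)

Coefficient matrix A = [[-135, 72, -201], [-114, 63, -165], [50, -26, 76]].
det(A - λI) = 0 gives eigenvalues λ = 3, -3, 4.
For λ=3: eigenvector (5,4,-2).
For λ=-3: eigenvector (11,9,-4).
For λ=4: eigenvector (-3,-3,1).
General solution: C_1e^(3t)(5,4,-2) + C_2e^(-3t)(11,9,-4) + C_3e^(4t)(-3,-3,1).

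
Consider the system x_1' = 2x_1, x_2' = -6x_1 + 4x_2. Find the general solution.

Coefficient matrix A = [[2, 0], [-6, 4]].
Characteristic polynomial det(A - λI) = λ^2 - 6λ + 8 = 0.
Eigenvalues λ = 4, 2.
For λ=4: (A-λI) row 1 is [-2, 0], so an eigenvector is (0, -1).
For λ=2: (A-λI) row 2 is [-6, 2], so an eigenvector is (1, 3).
General solution: c_1e^(4t)(0,-1) + c_2e^(2t)(1,3).

x_1(t) = c_2e^(2t), x_2(t) = -c_1e^(4t) + 3c_2e^(2t)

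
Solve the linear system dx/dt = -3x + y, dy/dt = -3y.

Coefficient matrix A = [[-3, 1], [0, -3]].
Characteristic polynomial det(A - λI) = λ^2 + 6λ + 9 = 0.
Single eigenvalue λ = -3 with algebraic multiplicity 2.
Eigenvector v = (-1,0); generalized eigenvector w with (A-λI)w=v is (1,-1).
General solution: e^(-3t)[C_1·v + C_2·(t·v + w)].

x(t) = -C_1e^(-3t) - C_2te^(-3t) + C_2e^(-3t), y(t) = -C_2e^(-3t)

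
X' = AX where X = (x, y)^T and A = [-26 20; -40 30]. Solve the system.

Coefficient matrix A = [[-26, 20], [-40, 30]].
Characteristic polynomial det(A - λI) = λ^2 - 4λ + 20 = 0.
Eigenvalues λ = 2 ± 4i (complex conjugate pair).
For λ=2+4i: an eigenvector is (-1,-1) - i(2,3) = (-1 - 2i, -1 - 3i).
A real fundamental pair from Re and Im of e^((2+4i)t)v: X_1 = e^(2t)(cos(4t)·(-1,-1) + sin(4t)·(2,3)), X_2 = e^(2t)(sin(4t)·(-1,-1) - cos(4t)·(2,3)).
General solution: c_1X_1 + c_2X_2.

x(t) = 2c_1e^(2t)sin(4t) - c_1e^(2t)cos(4t) - c_2e^(2t)sin(4t) - 2c_2e^(2t)cos(4t), y(t) = 3c_1e^(2t)sin(4t) - c_1e^(2t)cos(4t) - c_2e^(2t)sin(4t) - 3c_2e^(2t)cos(4t)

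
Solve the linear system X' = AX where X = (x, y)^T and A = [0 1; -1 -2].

x(t) = -c_1e^(-t) - c_2te^(-t) + c_2e^(-t), y(t) = c_1e^(-t) + c_2te^(-t) - 2c_2e^(-t)

Coefficient matrix A = [[0, 1], [-1, -2]].
Characteristic polynomial det(A - λI) = λ^2 + 2λ + 1 = 0.
Single eigenvalue λ = -1 with algebraic multiplicity 2.
Eigenvector v = (-1,1); generalized eigenvector w with (A-λI)w=v is (1,-2).
General solution: e^(-t)[c_1·v + c_2·(t·v + w)].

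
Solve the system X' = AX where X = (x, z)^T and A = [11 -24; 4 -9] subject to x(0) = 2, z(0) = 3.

Coefficient matrix A = [[11, -24], [4, -9]].
Characteristic polynomial det(A - λI) = λ^2 - 2λ - 3 = 0.
Eigenvalues λ = -1, 3.
For λ=-1: (A-λI) row 1 is [12, -24], so an eigenvector is (2, 1).
For λ=3: (A-λI) row 1 is [8, -24], so an eigenvector is (-3, -1).
General solution: C_1e^(-t)(2,1) + C_2e^(3t)(-3,-1).
Applying x(0)=2, z(0)=3 gives C_1=7, C_2=4.

x(t) = -12e^(3t) + 14e^(-t), z(t) = -4e^(3t) + 7e^(-t)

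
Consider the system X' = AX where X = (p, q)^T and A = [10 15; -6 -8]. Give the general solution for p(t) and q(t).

p(t) = -2C_1e^(t)sin(3t) + C_1e^(t)cos(3t) + C_2e^(t)sin(3t) + 2C_2e^(t)cos(3t), q(t) = C_1e^(t)sin(3t) - C_1e^(t)cos(3t) - C_2e^(t)sin(3t) - C_2e^(t)cos(3t)

Coefficient matrix A = [[10, 15], [-6, -8]].
Characteristic polynomial det(A - λI) = λ^2 - 2λ + 10 = 0.
Eigenvalues λ = 1 ± 3i (complex conjugate pair).
For λ=1+3i: an eigenvector is (1,-1) - i(-2,1) = (1 + 2i, -1 - i).
A real fundamental pair from Re and Im of e^((1+3i)t)v: X_1 = e^(t)(cos(3t)·(1,-1) + sin(3t)·(-2,1)), X_2 = e^(t)(sin(3t)·(1,-1) - cos(3t)·(-2,1)).
General solution: C_1X_1 + C_2X_2.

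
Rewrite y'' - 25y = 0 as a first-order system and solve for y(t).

y(t) = c_1e^(-5t) + c_2e^(5t)

Let x_1 = y, x_2 = y'. Then x_1' = x_2 and x_2' = 25x_1.
A = [[0,1],[25,0]]; det(A-λI) = λ^2 - 25.
Eigenvalues λ = -5, 5 with eigenvectors (1,-5), (1,5).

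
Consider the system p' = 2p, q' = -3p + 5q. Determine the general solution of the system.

Coefficient matrix A = [[2, 0], [-3, 5]].
Characteristic polynomial det(A - λI) = λ^2 - 7λ + 10 = 0.
Eigenvalues λ = 2, 5.
For λ=2: (A-λI) row 2 is [-3, 3], so an eigenvector is (1, 1).
For λ=5: (A-λI) row 1 is [-3, 0], so an eigenvector is (0, -1).
General solution: c_1e^(2t)(1,1) + c_2e^(5t)(0,-1).

p(t) = c_1e^(2t), q(t) = c_1e^(2t) - c_2e^(5t)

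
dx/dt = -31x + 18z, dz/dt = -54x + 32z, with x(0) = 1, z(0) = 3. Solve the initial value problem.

Coefficient matrix A = [[-31, 18], [-54, 32]].
Characteristic polynomial det(A - λI) = λ^2 - λ - 20 = 0.
Eigenvalues λ = 5, -4.
For λ=5: (A-λI) row 1 is [-36, 18], so an eigenvector is (-1, -2).
For λ=-4: (A-λI) row 1 is [-27, 18], so an eigenvector is (-2, -3).
General solution: C_1e^(5t)(-1,-2) + C_2e^(-4t)(-2,-3).
Applying x(0)=1, z(0)=3 gives C_1=-3, C_2=1.

x(t) = 3e^(5t) - 2e^(-4t), z(t) = 6e^(5t) - 3e^(-4t)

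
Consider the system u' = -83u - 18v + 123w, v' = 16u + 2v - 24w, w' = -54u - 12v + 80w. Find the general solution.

u(t) = -5c_1e^(-2t) - 6c_2e^(2t) + 3c_3e^(-t), v(t) = 2c_1e^(-2t) + c_2e^(2t), w(t) = -3c_1e^(-2t) - 4c_2e^(2t) + 2c_3e^(-t)

Coefficient matrix A = [[-83, -18, 123], [16, 2, -24], [-54, -12, 80]].
det(A - λI) = 0 gives eigenvalues λ = -2, 2, -1.
For λ=-2: eigenvector (-5,2,-3).
For λ=2: eigenvector (-6,1,-4).
For λ=-1: eigenvector (3,0,2).
General solution: c_1e^(-2t)(-5,2,-3) + c_2e^(2t)(-6,1,-4) + c_3e^(-t)(3,0,2).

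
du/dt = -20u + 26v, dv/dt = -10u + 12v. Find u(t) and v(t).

Coefficient matrix A = [[-20, 26], [-10, 12]].
Characteristic polynomial det(A - λI) = λ^2 + 8λ + 20 = 0.
Eigenvalues λ = -4 ± 2i (complex conjugate pair).
For λ=-4+2i: an eigenvector is (-2,-1) - i(3,2) = (-2 - 3i, -1 - 2i).
A real fundamental pair from Re and Im of e^((-4+2i)t)v: X_1 = e^(-4t)(cos(2t)·(-2,-1) + sin(2t)·(3,2)), X_2 = e^(-4t)(sin(2t)·(-2,-1) - cos(2t)·(3,2)).
General solution: c_1X_1 + c_2X_2.

u(t) = 3c_1e^(-4t)sin(2t) - 2c_1e^(-4t)cos(2t) - 2c_2e^(-4t)sin(2t) - 3c_2e^(-4t)cos(2t), v(t) = 2c_1e^(-4t)sin(2t) - c_1e^(-4t)cos(2t) - c_2e^(-4t)sin(2t) - 2c_2e^(-4t)cos(2t)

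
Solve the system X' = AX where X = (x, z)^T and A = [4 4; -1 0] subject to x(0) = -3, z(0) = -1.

Coefficient matrix A = [[4, 4], [-1, 0]].
Characteristic polynomial det(A - λI) = λ^2 - 4λ + 4 = 0.
Single eigenvalue λ = 2 with algebraic multiplicity 2.
Eigenvector v = (-2,1); generalized eigenvector w with (A-λI)w=v is (1,-1).
General solution: e^(2t)[K_1·v + K_2·(t·v + w)].
Applying x(0)=-3, z(0)=-1 gives K_1=4, K_2=5.

x(t) = -10te^(2t) - 3e^(2t), z(t) = 5te^(2t) - e^(2t)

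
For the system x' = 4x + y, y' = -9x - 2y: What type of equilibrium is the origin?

unstable improper node

A = [[4,1],[-9,-2]]; det(A-λI) = λ^2 - 2λ + 1.
repeated λ = 1 with a single eigenvector.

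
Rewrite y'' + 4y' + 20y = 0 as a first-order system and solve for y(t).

y(t) = C_1e^(-2t)cos(4t) + C_2e^(-2t)sin(4t)

Let x_1 = y, x_2 = y'. Then x_1' = x_2 and x_2' = -20x_1 - 4x_2.
A = [[0,1],[-20,-4]]; det(A-λI) = λ^2 + 4λ + 20.
Eigenvalues λ = -2 ± 4i.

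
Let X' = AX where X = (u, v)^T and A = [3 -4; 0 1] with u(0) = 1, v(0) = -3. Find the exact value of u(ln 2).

44

A = [[3,-4],[0,1]]; eigenvalues λ = 3, 1.
Eigenvectors: (1,0) for λ=3, (-2,-1) for λ=1.
From the initial condition, c_1 = 7, c_2 = 3.
u(ln 2) = (7)(2^3)(1) + (3)(2^1)(-2) = 44.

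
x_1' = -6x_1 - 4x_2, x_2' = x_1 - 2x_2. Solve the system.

Coefficient matrix A = [[-6, -4], [1, -2]].
Characteristic polynomial det(A - λI) = λ^2 + 8λ + 16 = 0.
Single eigenvalue λ = -4 with algebraic multiplicity 2.
Eigenvector v = (2,-1); generalized eigenvector w with (A-λI)w=v is (3,-2).
General solution: e^(-4t)[c_1·v + c_2·(t·v + w)].

x_1(t) = 2c_1e^(-4t) + 2c_2te^(-4t) + 3c_2e^(-4t), x_2(t) = -c_1e^(-4t) - c_2te^(-4t) - 2c_2e^(-4t)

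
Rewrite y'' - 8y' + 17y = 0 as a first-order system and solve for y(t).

y(t) = C_1e^(4t)cos(t) + C_2e^(4t)sin(t)

Let x_1 = y, x_2 = y'. Then x_1' = x_2 and x_2' = -17x_1 + 8x_2.
A = [[0,1],[-17,8]]; det(A-λI) = λ^2 - 8λ + 17.
Eigenvalues λ = 4 ± i.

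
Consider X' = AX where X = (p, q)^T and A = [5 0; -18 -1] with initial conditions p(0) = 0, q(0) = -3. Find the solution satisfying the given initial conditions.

p(t) = 0, q(t) = -3e^(-t)

Coefficient matrix A = [[5, 0], [-18, -1]].
Characteristic polynomial det(A - λI) = λ^2 - 4λ - 5 = 0.
Eigenvalues λ = -1, 5.
For λ=-1: (A-λI) row 1 is [6, 0], so an eigenvector is (0, -1).
For λ=5: (A-λI) row 2 is [-18, -6], so an eigenvector is (-1, 3).
General solution: K_1e^(-t)(0,-1) + K_2e^(5t)(-1,3).
Applying p(0)=0, q(0)=-3 gives K_1=3, K_2=0.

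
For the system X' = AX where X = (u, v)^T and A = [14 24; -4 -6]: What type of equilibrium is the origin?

unstable node

A = [[14,24],[-4,-6]]; det(A-λI) = λ^2 - 8λ + 12.
λ = 2, 6: both positive.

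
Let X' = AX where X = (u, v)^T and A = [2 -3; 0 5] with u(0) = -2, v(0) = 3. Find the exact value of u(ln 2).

-92

A = [[2,-3],[0,5]]; eigenvalues λ = 2, 5.
Eigenvectors: (-1,0) for λ=2, (-1,1) for λ=5.
From the initial condition, c_1 = -1, c_2 = 3.
u(ln 2) = (-1)(2^2)(-1) + (3)(2^5)(-1) = -92.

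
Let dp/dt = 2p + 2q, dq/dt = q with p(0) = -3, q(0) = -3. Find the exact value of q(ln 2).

A = [[2,2],[0,1]]; eigenvalues λ = 1, 2.
Eigenvectors: (-2,1) for λ=1, (-1,0) for λ=2.
From the initial condition, c_1 = -3, c_2 = 9.
q(ln 2) = (-3)(2^1)(1) + (9)(2^2)(0) = -6.

-6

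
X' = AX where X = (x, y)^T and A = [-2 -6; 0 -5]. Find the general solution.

x(t) = 2C_1e^(-5t) + C_2e^(-2t), y(t) = C_1e^(-5t)

Coefficient matrix A = [[-2, -6], [0, -5]].
Characteristic polynomial det(A - λI) = λ^2 + 7λ + 10 = 0.
Eigenvalues λ = -5, -2.
For λ=-5: (A-λI) row 1 is [3, -6], so an eigenvector is (2, 1).
For λ=-2: (A-λI) row 1 is [0, -6], so an eigenvector is (1, 0).
General solution: C_1e^(-5t)(2,1) + C_2e^(-2t)(1,0).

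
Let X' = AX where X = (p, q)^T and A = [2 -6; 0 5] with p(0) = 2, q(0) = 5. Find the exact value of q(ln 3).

A = [[2,-6],[0,5]]; eigenvalues λ = 2, 5.
Eigenvectors: (1,0) for λ=2, (-2,1) for λ=5.
From the initial condition, c_1 = 12, c_2 = 5.
q(ln 3) = (12)(3^2)(0) + (5)(3^5)(1) = 1215.

1215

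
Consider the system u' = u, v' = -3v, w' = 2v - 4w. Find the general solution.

Coefficient matrix A = [[1, 0, 0], [0, -3, 0], [0, 2, -4]].
det(A - λI) = 0 gives eigenvalues λ = -4, -3, 1.
For λ=-4: eigenvector (0,0,1).
For λ=-3: eigenvector (0,1,2).
For λ=1: eigenvector (1,0,0).
General solution: C_1e^(-4t)(0,0,1) + C_2e^(-3t)(0,1,2) + C_3e^(t)(1,0,0).

u(t) = C_3e^(t), v(t) = C_2e^(-3t), w(t) = C_1e^(-4t) + 2C_2e^(-3t)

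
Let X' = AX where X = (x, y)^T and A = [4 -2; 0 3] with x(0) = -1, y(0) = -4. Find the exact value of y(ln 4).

-256

A = [[4,-2],[0,3]]; eigenvalues λ = 3, 4.
Eigenvectors: (-2,-1) for λ=3, (1,0) for λ=4.
From the initial condition, c_1 = 4, c_2 = 7.
y(ln 4) = (4)(4^3)(-1) + (7)(4^4)(0) = -256.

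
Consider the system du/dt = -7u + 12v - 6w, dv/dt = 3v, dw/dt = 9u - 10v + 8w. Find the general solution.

u(t) = c_2e^(-t) - 2c_3e^(2t), v(t) = c_1e^(3t), w(t) = 2c_1e^(3t) - c_2e^(-t) + 3c_3e^(2t)

Coefficient matrix A = [[-7, 12, -6], [0, 3, 0], [9, -10, 8]].
det(A - λI) = 0 gives eigenvalues λ = 3, -1, 2.
For λ=3: eigenvector (0,1,2).
For λ=-1: eigenvector (1,0,-1).
For λ=2: eigenvector (-2,0,3).
General solution: c_1e^(3t)(0,1,2) + c_2e^(-t)(1,0,-1) + c_3e^(2t)(-2,0,3).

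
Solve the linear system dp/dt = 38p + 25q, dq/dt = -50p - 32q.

Coefficient matrix A = [[38, 25], [-50, -32]].
Characteristic polynomial det(A - λI) = λ^2 - 6λ + 34 = 0.
Eigenvalues λ = 3 ± 5i (complex conjugate pair).
For λ=3+5i: an eigenvector is (2,-3) - i(-1,1) = (2 + i, -3 - i).
A real fundamental pair from Re and Im of e^((3+5i)t)v: X_1 = e^(3t)(cos(5t)·(2,-3) + sin(5t)·(-1,1)), X_2 = e^(3t)(sin(5t)·(2,-3) - cos(5t)·(-1,1)).
General solution: C_1X_1 + C_2X_2.

p(t) = -C_1e^(3t)sin(5t) + 2C_1e^(3t)cos(5t) + 2C_2e^(3t)sin(5t) + C_2e^(3t)cos(5t), q(t) = C_1e^(3t)sin(5t) - 3C_1e^(3t)cos(5t) - 3C_2e^(3t)sin(5t) - C_2e^(3t)cos(5t)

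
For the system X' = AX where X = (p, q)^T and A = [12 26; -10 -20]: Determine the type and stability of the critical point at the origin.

stable spiral

A = [[12,26],[-10,-20]]; det(A-λI) = λ^2 + 8λ + 20.
λ = -4 ± 2i: negative real part.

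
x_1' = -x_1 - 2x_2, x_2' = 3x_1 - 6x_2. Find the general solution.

x_1(t) = -2c_1e^(-4t) - c_2e^(-3t), x_2(t) = -3c_1e^(-4t) - c_2e^(-3t)

Coefficient matrix A = [[-1, -2], [3, -6]].
Characteristic polynomial det(A - λI) = λ^2 + 7λ + 12 = 0.
Eigenvalues λ = -4, -3.
For λ=-4: (A-λI) row 1 is [3, -2], so an eigenvector is (-2, -3).
For λ=-3: (A-λI) row 1 is [2, -2], so an eigenvector is (-1, -1).
General solution: c_1e^(-4t)(-2,-3) + c_2e^(-3t)(-1,-1).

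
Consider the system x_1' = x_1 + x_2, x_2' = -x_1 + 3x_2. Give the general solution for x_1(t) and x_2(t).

Coefficient matrix A = [[1, 1], [-1, 3]].
Characteristic polynomial det(A - λI) = λ^2 - 4λ + 4 = 0.
Single eigenvalue λ = 2 with algebraic multiplicity 2.
Eigenvector v = (1,1); generalized eigenvector w with (A-λI)w=v is (-3,-2).
General solution: e^(2t)[K_1·v + K_2·(t·v + w)].

x_1(t) = K_1e^(2t) + K_2te^(2t) - 3K_2e^(2t), x_2(t) = K_1e^(2t) + K_2te^(2t) - 2K_2e^(2t)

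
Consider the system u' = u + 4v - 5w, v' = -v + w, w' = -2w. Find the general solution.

Coefficient matrix A = [[1, 4, -5], [0, -1, 1], [0, 0, -2]].
det(A - λI) = 0 gives eigenvalues λ = -1, 1, -2.
For λ=-1: eigenvector (-2,1,0).
For λ=1: eigenvector (1,0,0).
For λ=-2: eigenvector (3,-1,1).
General solution: c_1e^(-t)(-2,1,0) + c_2e^(t)(1,0,0) + c_3e^(-2t)(3,-1,1).

u(t) = -2c_1e^(-t) + c_2e^(t) + 3c_3e^(-2t), v(t) = c_1e^(-t) - c_3e^(-2t), w(t) = c_3e^(-2t)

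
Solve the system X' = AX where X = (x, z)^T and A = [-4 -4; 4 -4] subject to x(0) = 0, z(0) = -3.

x(t) = 3e^(-4t)sin(4t), z(t) = -3e^(-4t)cos(4t)

Coefficient matrix A = [[-4, -4], [4, -4]].
Characteristic polynomial det(A - λI) = λ^2 + 8λ + 32 = 0.
Eigenvalues λ = -4 ± 4i (complex conjugate pair).
For λ=-4+4i: an eigenvector is (0,-1) - i(1,0) = (0 - i, -1).
A real fundamental pair from Re and Im of e^((-4+4i)t)v: X_1 = e^(-4t)(cos(4t)·(0,-1) + sin(4t)·(1,0)), X_2 = e^(-4t)(sin(4t)·(0,-1) - cos(4t)·(1,0)).
General solution: K_1X_1 + K_2X_2.
Applying x(0)=0, z(0)=-3 gives K_1=3, K_2=0.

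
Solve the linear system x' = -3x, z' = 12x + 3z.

Coefficient matrix A = [[-3, 0], [12, 3]].
Characteristic polynomial det(A - λI) = λ^2 - 9 = 0.
Eigenvalues λ = -3, 3.
For λ=-3: (A-λI) row 2 is [12, 6], so an eigenvector is (-1, 2).
For λ=3: (A-λI) row 1 is [-6, 0], so an eigenvector is (0, 1).
General solution: C_1e^(-3t)(-1,2) + C_2e^(3t)(0,1).

x(t) = -C_1e^(-3t), z(t) = 2C_1e^(-3t) + C_2e^(3t)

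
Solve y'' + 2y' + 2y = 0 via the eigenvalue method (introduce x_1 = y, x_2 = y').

y(t) = K_1e^(-t)cos(t) + K_2e^(-t)sin(t)

Let x_1 = y, x_2 = y'. Then x_1' = x_2 and x_2' = -2x_1 - 2x_2.
A = [[0,1],[-2,-2]]; det(A-λI) = λ^2 + 2λ + 2.
Eigenvalues λ = -1 ± i.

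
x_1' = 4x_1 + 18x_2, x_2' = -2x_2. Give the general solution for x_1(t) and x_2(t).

Coefficient matrix A = [[4, 18], [0, -2]].
Characteristic polynomial det(A - λI) = λ^2 - 2λ - 8 = 0.
Eigenvalues λ = -2, 4.
For λ=-2: (A-λI) row 1 is [6, 18], so an eigenvector is (-3, 1).
For λ=4: (A-λI) row 1 is [0, 18], so an eigenvector is (-1, 0).
General solution: c_1e^(-2t)(-3,1) + c_2e^(4t)(-1,0).

x_1(t) = -3c_1e^(-2t) - c_2e^(4t), x_2(t) = c_1e^(-2t)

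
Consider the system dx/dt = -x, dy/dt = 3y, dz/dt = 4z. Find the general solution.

Coefficient matrix A = [[-1, 0, 0], [0, 3, 0], [0, 0, 4]].
det(A - λI) = 0 gives eigenvalues λ = 3, -1, 4.
For λ=3: eigenvector (0,1,0).
For λ=-1: eigenvector (1,0,0).
For λ=4: eigenvector (0,0,1).
General solution: C_1e^(3t)(0,1,0) + C_2e^(-t)(1,0,0) + C_3e^(4t)(0,0,1).

x(t) = C_2e^(-t), y(t) = C_1e^(3t), z(t) = C_3e^(4t)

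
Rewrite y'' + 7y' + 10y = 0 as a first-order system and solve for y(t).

Let x_1 = y, x_2 = y'. Then x_1' = x_2 and x_2' = -10x_1 - 7x_2.
A = [[0,1],[-10,-7]]; det(A-λI) = λ^2 + 7λ + 10.
Eigenvalues λ = -5, -2 with eigenvectors (1,-5), (1,-2).

y(t) = K_1e^(-5t) + K_2e^(-2t)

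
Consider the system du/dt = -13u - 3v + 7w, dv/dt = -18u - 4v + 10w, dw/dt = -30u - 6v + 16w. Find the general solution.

Coefficient matrix A = [[-13, -3, 7], [-18, -4, 10], [-30, -6, 16]].
det(A - λI) = 0 gives eigenvalues λ = 2, -2, -1.
For λ=2: eigenvector (-1,-2,-3).
For λ=-2: eigenvector (1,1,2).
For λ=-1: eigenvector (3,2,6).
General solution: C_1e^(2t)(-1,-2,-3) + C_2e^(-2t)(1,1,2) + C_3e^(-t)(3,2,6).

u(t) = -C_1e^(2t) + C_2e^(-2t) + 3C_3e^(-t), v(t) = -2C_1e^(2t) + C_2e^(-2t) + 2C_3e^(-t), w(t) = -3C_1e^(2t) + 2C_2e^(-2t) + 6C_3e^(-t)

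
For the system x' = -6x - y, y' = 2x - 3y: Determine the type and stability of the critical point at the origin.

A = [[-6,-1],[2,-3]]; det(A-λI) = λ^2 + 9λ + 20.
λ = -5, -4: both negative.

stable node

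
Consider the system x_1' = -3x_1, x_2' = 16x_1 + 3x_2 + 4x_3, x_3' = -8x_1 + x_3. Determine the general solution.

x_1(t) = C_3e^(-3t), x_2(t) = -2C_1e^(t) + C_2e^(3t) - 4C_3e^(-3t), x_3(t) = C_1e^(t) + 2C_3e^(-3t)

Coefficient matrix A = [[-3, 0, 0], [16, 3, 4], [-8, 0, 1]].
det(A - λI) = 0 gives eigenvalues λ = 1, 3, -3.
For λ=1: eigenvector (0,-2,1).
For λ=3: eigenvector (0,1,0).
For λ=-3: eigenvector (1,-4,2).
General solution: C_1e^(t)(0,-2,1) + C_2e^(3t)(0,1,0) + C_3e^(-3t)(1,-4,2).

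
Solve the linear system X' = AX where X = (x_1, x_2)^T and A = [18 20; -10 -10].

Coefficient matrix A = [[18, 20], [-10, -10]].
Characteristic polynomial det(A - λI) = λ^2 - 8λ + 20 = 0.
Eigenvalues λ = 4 ± 2i (complex conjugate pair).
For λ=4+2i: an eigenvector is (-1,1) - i(3,-2) = (-1 - 3i, 1 + 2i).
A real fundamental pair from Re and Im of e^((4+2i)t)v: X_1 = e^(4t)(cos(2t)·(-1,1) + sin(2t)·(3,-2)), X_2 = e^(4t)(sin(2t)·(-1,1) - cos(2t)·(3,-2)).
General solution: c_1X_1 + c_2X_2.

x_1(t) = 3c_1e^(4t)sin(2t) - c_1e^(4t)cos(2t) - c_2e^(4t)sin(2t) - 3c_2e^(4t)cos(2t), x_2(t) = -2c_1e^(4t)sin(2t) + c_1e^(4t)cos(2t) + c_2e^(4t)sin(2t) + 2c_2e^(4t)cos(2t)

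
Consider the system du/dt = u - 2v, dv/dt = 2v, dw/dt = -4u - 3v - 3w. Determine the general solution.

u(t) = K_1e^(t) - 2K_2e^(2t), v(t) = K_2e^(2t), w(t) = -K_1e^(t) + K_2e^(2t) + K_3e^(-3t)

Coefficient matrix A = [[1, -2, 0], [0, 2, 0], [-4, -3, -3]].
det(A - λI) = 0 gives eigenvalues λ = 1, 2, -3.
For λ=1: eigenvector (1,0,-1).
For λ=2: eigenvector (-2,1,1).
For λ=-3: eigenvector (0,0,1).
General solution: K_1e^(t)(1,0,-1) + K_2e^(2t)(-2,1,1) + K_3e^(-3t)(0,0,1).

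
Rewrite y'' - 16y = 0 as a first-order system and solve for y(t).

y(t) = c_1e^(4t) + c_2e^(-4t)

Let x_1 = y, x_2 = y'. Then x_1' = x_2 and x_2' = 16x_1.
A = [[0,1],[16,0]]; det(A-λI) = λ^2 - 16.
Eigenvalues λ = 4, -4 with eigenvectors (1,4), (1,-4).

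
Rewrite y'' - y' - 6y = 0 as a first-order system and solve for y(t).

y(t) = K_1e^(3t) + K_2e^(-2t)

Let x_1 = y, x_2 = y'. Then x_1' = x_2 and x_2' = 6x_1 + x_2.
A = [[0,1],[6,1]]; det(A-λI) = λ^2 - λ - 6.
Eigenvalues λ = 3, -2 with eigenvectors (1,3), (1,-2).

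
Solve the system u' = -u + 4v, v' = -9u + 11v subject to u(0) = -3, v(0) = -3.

u(t) = 6te^(5t) - 3e^(5t), v(t) = 9te^(5t) - 3e^(5t)

Coefficient matrix A = [[-1, 4], [-9, 11]].
Characteristic polynomial det(A - λI) = λ^2 - 10λ + 25 = 0.
Single eigenvalue λ = 5 with algebraic multiplicity 2.
Eigenvector v = (2,3); generalized eigenvector w with (A-λI)w=v is (-1,-1).
General solution: e^(5t)[C_1·v + C_2·(t·v + w)].
Applying u(0)=-3, v(0)=-3 gives C_1=0, C_2=3.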